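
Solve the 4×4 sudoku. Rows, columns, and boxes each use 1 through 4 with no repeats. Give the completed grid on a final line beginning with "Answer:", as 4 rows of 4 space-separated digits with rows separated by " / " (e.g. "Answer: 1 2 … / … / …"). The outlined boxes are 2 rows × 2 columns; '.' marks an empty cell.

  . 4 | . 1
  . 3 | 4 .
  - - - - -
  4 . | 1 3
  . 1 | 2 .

Step 1. [r1c1∈{2}] only 2 remains possible at r1c1, so r1c1=2.
Step 2. [r2c4∈{2}] r2c4's peers cover all but 2 ⇒ r2c4=2.
Step 3. [r1c3∈{3}] nothing but 3 survives at r1c3 ⇒ r1c3=3.
Step 4. [r2c1∈{1}] r2c1 is down to just 1, so r2c1=1.
Step 5. [r4c4∈{4}] nothing but 4 survives at r4c4, so r4c4=4.
Step 6. [r3c2∈{2}] r3c2 is down to just 2 ⇒ r3c2=2.
Step 7. [r4c1∈{3}] r4c1 is down to just 3. So r4c1=3.

Answer: 2 4 3 1 / 1 3 4 2 / 4 2 1 3 / 3 1 2 4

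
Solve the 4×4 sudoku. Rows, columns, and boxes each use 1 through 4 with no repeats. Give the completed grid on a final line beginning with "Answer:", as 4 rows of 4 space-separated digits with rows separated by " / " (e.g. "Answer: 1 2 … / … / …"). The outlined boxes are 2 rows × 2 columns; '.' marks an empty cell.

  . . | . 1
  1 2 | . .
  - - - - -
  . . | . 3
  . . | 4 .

Step 1. [r4c2∈{1,3}] row 4 places 1 nowhere but r4c2, so r4c2=1.
Step 2. [r1c2∈{3,4}] r1c2 is the only open cell in col 2 admitting 3, so r1c2=3.
Step 3. [r4c4∈{2}] r4c4 has the single candidate 2 ⇒ r4c4=2.
Step 4. [r3c2∈{4}] only 4 remains possible at r3c2, so r3c2=4.
Step 5. [r3c1∈{2}] r3c1 has the single candidate 2. So r3c1=2.
Step 6. [r1c1∈{4}] r1c1's peers cover all but 4, so r1c1=4.
Step 7. [r1c3∈{2}] r1c3 is down to just 2. So r1c3=2.
Step 8. [r2c3∈{3}] r2c3's peers cover all but 3. So r2c3=3.
Step 9. [r2c4∈{4}] r2c4 is down to just 4. So r2c4=4.
Step 10. [r4c1∈{3}] r4c1 has the single candidate 3 ⇒ r4c1=3.
Step 11. [r3c3∈{1}] only 1 remains possible at r3c3 ⇒ r3c3=1.

Answer: 4 3 2 1 / 1 2 3 4 / 2 4 1 3 / 3 1 4 2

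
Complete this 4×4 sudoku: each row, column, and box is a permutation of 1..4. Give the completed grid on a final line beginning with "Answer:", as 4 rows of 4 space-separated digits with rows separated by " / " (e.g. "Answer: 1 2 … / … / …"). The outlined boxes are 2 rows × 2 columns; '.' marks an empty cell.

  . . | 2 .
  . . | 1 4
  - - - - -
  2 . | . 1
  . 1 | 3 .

Step 1. [r3c2∈{3,4}] in row 3, 3 fits only at r3c2 ⇒ r3c2=3.
Step 2. [r1c1∈{1,3,4}] 1 has one home in row 1: r1c1. So r1c1=1.
Step 3. [r1c4∈{3}] r1c4 has the single candidate 3 ⇒ r1c4=3.
Step 4. [r4c4∈{2}] r4c4 is down to just 2, so r4c4=2.
Step 5. [r3c3∈{4}] only 4 remains possible at r3c3. So r3c3=4.
Step 6. [r1c2∈{4}] only 4 remains possible at r1c2 ⇒ r1c2=4.
Step 7. [r2c1∈{3}] only 3 remains possible at r2c1, so r2c1=3.
Step 8. [r4c1∈{4}] r4c1's peers cover all but 4 ⇒ r4c1=4.
Step 9. [r2c2∈{2}] r2c2's peers cover all but 2, so r2c2=2.

Answer: 1 4 2 3 / 3 2 1 4 / 2 3 4 1 / 4 1 3 2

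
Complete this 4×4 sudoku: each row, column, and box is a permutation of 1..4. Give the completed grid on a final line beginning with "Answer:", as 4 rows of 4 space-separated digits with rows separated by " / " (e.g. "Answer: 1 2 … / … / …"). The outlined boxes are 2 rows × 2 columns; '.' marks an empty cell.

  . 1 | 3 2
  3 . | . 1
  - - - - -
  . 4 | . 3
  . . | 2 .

Step 1. [r3c1∈{1,2}] r3c1 is the only open cell in row 3 admitting 2 ⇒ r3c1=2.
Step 2. [r4c4∈{4}] nothing but 4 survives at r4c4 ⇒ r4c4=4.
Step 3. [r2c3∈{4}] nothing but 4 survives at r2c3 ⇒ r2c3=4.
Step 4. [r4c2∈{3}] r4c2 has the single candidate 3. So r4c2=3.
Step 5. [r4c1∈{1}] r4c1's peers cover all but 1, so r4c1=1.
Step 6. [r3c3∈{1}] r3c3 has the single candidate 1, so r3c3=1.
Step 7. [r1c1∈{4}] r1c1 has the single candidate 4 ⇒ r1c1=4.
Step 8. [r2c2∈{2}] only 2 remains possible at r2c2, so r2c2=2.

Answer: 4 1 3 2 / 3 2 4 1 / 2 4 1 3 / 1 3 2 4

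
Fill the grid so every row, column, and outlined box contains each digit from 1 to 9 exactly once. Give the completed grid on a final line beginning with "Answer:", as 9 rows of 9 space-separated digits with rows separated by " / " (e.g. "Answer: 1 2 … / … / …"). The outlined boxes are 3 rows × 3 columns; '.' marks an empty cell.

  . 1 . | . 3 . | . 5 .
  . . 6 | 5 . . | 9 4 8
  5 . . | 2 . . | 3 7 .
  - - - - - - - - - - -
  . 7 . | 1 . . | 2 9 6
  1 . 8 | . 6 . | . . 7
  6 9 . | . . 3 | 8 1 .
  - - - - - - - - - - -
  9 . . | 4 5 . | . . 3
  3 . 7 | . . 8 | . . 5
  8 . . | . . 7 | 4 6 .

Step 1. [r4c1∈{4}] r4c1's peers cover all but 4. So r4c1=4.
Step 2. [r5c6∈{2,4,5,9}] in row 5, 4 fits only at r5c6. So r5c6=4.
Step 3. [r5c2∈{2,3,5}] across row 5, 2 lands solely at r5c2, so r5c2=2.
Step 4. [r7c6∈{1,2,6}] r7c6 is the only open cell in col 6 admitting 2 ⇒ r7c6=2.
Step 5. [r3c5∈{1,4,8,9}] 4 has one home in col 5: r3c5, so r3c5=4.
Step 6. [r9c9∈{1,2,9}] across col 9, 9 lands solely at r9c9. So r9c9=9.
Step 7. [r3c6∈{1,6,9}] row 3 places 6 nowhere but r3c6 ⇒ r3c6=6.
Step 8. [r9c5∈{1}] r9c5 is down to just 1, so r9c5=1.
Step 9. [r2c1∈{2,7}] 2 has one home in row 2: r2c1. So r2c1=2.
Step 10. [r8c4∈{6,9}] across col 4, 6 lands solely at r8c4, so r8c4=6.
Step 11. [r6c4∈{7}] only 7 remains possible at r6c4, so r6c4=7.
Step 12. [r1c6∈{9}] only 9 remains possible at r1c6, so r1c6=9.
Step 13. [r6c3∈{5}] r6c3 has the single candidate 5. So r6c3=5.
Step 14. [r8c7∈{1}] r8c7's peers cover all but 1 ⇒ r8c7=1.
Step 15. [r7c8∈{8}] only 8 remains possible at r7c8 ⇒ r7c8=8.
Step 16. [r5c7∈{5}] nothing but 5 survives at r5c7. So r5c7=5.
Step 17. [r6c9∈{4}] nothing but 4 survives at r6c9. So r6c9=4.
Step 18. [r3c3∈{9}] nothing but 9 survives at r3c3. So r3c3=9.
Step 19. [r1c9∈{2}] nothing but 2 survives at r1c9. So r1c9=2.
Step 20. [r7c3∈{1}] r7c3 has the single candidate 1, so r7c3=1.
Step 21. [r5c4∈{9}] r5c4 has the single candidate 9, so r5c4=9.
Step 22. [r1c3∈{4}] r1c3 is down to just 4. So r1c3=4.
Step 23. [r2c6∈{1}] r2c6 is down to just 1, so r2c6=1.
Step 24. [r9c4∈{3}] only 3 remains possible at r9c4. So r9c4=3.
Step 25. [r6c5∈{2}] r6c5 has the single candidate 2 ⇒ r6c5=2.
Step 26. [r9c2∈{5}] r9c2's peers cover all but 5, so r9c2=5.
Step 27. [r1c1∈{7}] nothing but 7 survives at r1c1. So r1c1=7.
Step 28. [r3c9∈{1}] r3c9 has the single candidate 1 ⇒ r3c9=1.
Step 29. [r9c3∈{2}] r9c3 is down to just 2 ⇒ r9c3=2.
Step 30. [r4c3∈{3}] r4c3's peers cover all but 3, so r4c3=3.
Step 31. [r7c2∈{6}] r7c2 is down to just 6. So r7c2=6.
Step 32. [r8c5∈{9}] r8c5 is down to just 9. So r8c5=9.
Step 33. [r8c8∈{2}] only 2 remains possible at r8c8, so r8c8=2.
Step 34. [r7c7∈{7}] nothing but 7 survives at r7c7 ⇒ r7c7=7.
Step 35. [r4c6∈{5}] r4c6's peers cover all but 5. So r4c6=5.
Step 36. [r2c5∈{7}] r2c5's peers cover all but 7, so r2c5=7.
Step 37. [r1c4∈{8}] only 8 remains possible at r1c4 ⇒ r1c4=8.
Step 38. [r2c2∈{3}] r2c2 is down to just 3. So r2c2=3.
Step 39. [r4c5∈{8}] only 8 remains possible at r4c5, so r4c5=8.
Step 40. [r1c7∈{6}] r1c7 has the single candidate 6. So r1c7=6.
Step 41. [r5c8∈{3}] nothing but 3 survives at r5c8 ⇒ r5c8=3.
Step 42. [r8c2∈{4}] r8c2 has the single candidate 4 ⇒ r8c2=4.
Step 43. [r3c2∈{8}] r3c2 has the single candidate 8. So r3c2=8.

Answer: 7 1 4 8 3 9 6 5 2 / 2 3 6 5 7 1 9 4 8 / 5 8 9 2 4 6 3 7 1 / 4 7 3 1 8 5 2 9 6 / 1 2 8 9 6 4 5 3 7 / 6 9 5 7 2 3 8 1 4 / 9 6 1 4 5 2 7 8 3 / 3 4 7 6 9 8 1 2 5 / 8 5 2 3 1 7 4 6 9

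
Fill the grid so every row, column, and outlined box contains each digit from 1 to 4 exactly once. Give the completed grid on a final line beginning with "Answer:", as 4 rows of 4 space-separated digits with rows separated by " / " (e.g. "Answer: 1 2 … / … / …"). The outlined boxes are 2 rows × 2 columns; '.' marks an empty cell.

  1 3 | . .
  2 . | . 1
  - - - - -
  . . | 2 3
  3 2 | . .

Step 1. [r1c3∈{4}] nothing but 4 survives at r1c3 ⇒ r1c3=4.
Step 2. [r3c2∈{1,4}] row 3 places 1 nowhere but r3c2. So r3c2=1.
Step 3. [r3c1∈{4}] r3c1 is down to just 4 ⇒ r3c1=4.
Step 4. [r2c2∈{4}] r2c2 is down to just 4. So r2c2=4.
Step 5. [r1c4∈{2}] r1c4's peers cover all but 2 ⇒ r1c4=2.
Step 6. [r4c4∈{4}] r4c4 is down to just 4. So r4c4=4.
Step 7. [r2c3∈{3}] r2c3 is down to just 3, so r2c3=3.
Step 8. [r4c3∈{1}] r4c3 has the single candidate 1 ⇒ r4c3=1.

Answer: 1 3 4 2 / 2 4 3 1 / 4 1 2 3 / 3 2 1 4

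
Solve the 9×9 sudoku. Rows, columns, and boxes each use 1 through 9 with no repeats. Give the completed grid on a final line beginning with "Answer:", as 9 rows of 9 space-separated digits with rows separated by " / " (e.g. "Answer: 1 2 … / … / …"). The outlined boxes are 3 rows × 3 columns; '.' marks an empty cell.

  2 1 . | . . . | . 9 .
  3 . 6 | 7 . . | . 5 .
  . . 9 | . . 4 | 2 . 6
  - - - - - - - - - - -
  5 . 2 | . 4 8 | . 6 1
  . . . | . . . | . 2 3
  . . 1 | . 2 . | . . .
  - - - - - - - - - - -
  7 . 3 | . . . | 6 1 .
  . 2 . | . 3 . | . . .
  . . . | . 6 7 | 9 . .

Step 1. [r3c1∈{8}] r3c1 has the single candidate 8 ⇒ r3c1=8.
Step 2. [r6c9∈{4,5,7,8,9}] in col 9, 9 fits only at r6c9. So r6c9=9.
Step 3. [r2c2∈{4}] nothing but 4 survives at r2c2, so r2c2=4.
Step 4. [r2c9∈{8}] only 8 remains possible at r2c9 ⇒ r2c9=8.
Step 5. [r4c7∈{7}] r4c7's peers cover all but 7. So r4c7=7.
Step 6. [r6c2∈{3,6,7,8}] in row 6, 7 fits only at r6c2 ⇒ r6c2=7.
Step 7. [r5c2∈{6,8,9}] 6 has one home in col 2: r5c2 ⇒ r5c2=6.
Step 8. [r6c1∈{4}] only 4 remains possible at r6c1, so r6c1=4.
Step 9. [r3c2∈{5}] r3c2 is down to just 5 ⇒ r3c2=5.
Step 10. [r9c2∈{8}] r9c2 has the single candidate 8, so r9c2=8.
Step 11. [r7c2∈{9}] only 9 remains possible at r7c2. So r7c2=9.
Step 12. [r4c4∈{3,9}] in row 4, 9 fits only at r4c4, so r4c4=9.
Step 13. [r3c5∈{1}] nothing but 1 survives at r3c5, so r3c5=1.
Step 14. [r5c7∈{4,5,8}] r5c7 is the only open cell in row 5 admitting 4, so r5c7=4.
Step 15. [r3c4∈{3}] only 3 remains possible at r3c4 ⇒ r3c4=3.
Step 16. [r6c7∈{5,8}] in box 6, 5 fits only at r6c7 ⇒ r6c7=5.
Step 17. [r1c9∈{4,7}] in row 1, 4 fits only at r1c9 ⇒ r1c9=4.
Step 18. [r7c4∈{2,4,5,8}] across row 7, 4 lands solely at r7c4 ⇒ r7c4=4.
Step 19. [r9c4∈{1,2,5}] 2 has one home in col 4: r9c4. So r9c4=2.
Step 20. [r7c6∈{5}] r7c6 is down to just 5, so r7c6=5.
Step 21. [r8c9∈{5,7}] in col 9, 7 fits only at r8c9, so r8c9=7.
Step 22. [r1c6∈{6}] only 6 remains possible at r1c6. So r1c6=6.
Step 23. [r8c6∈{1,9}] across row 8, 9 lands solely at r8c6 ⇒ r8c6=9.
Step 24. [r8c4∈{1,8}] in box 8, 1 fits only at r8c4 ⇒ r8c4=1.
Step 25. [r5c4∈{5}] only 5 remains possible at r5c4. So r5c4=5.
Step 26. [r8c3∈{4,5}] in row 8, 5 fits only at r8c3. So r8c3=5.
Step 27. [r8c8∈{4,8}] across row 8, 4 lands solely at r8c8, so r8c8=4.
Step 28. [r1c5∈{5,8}] r1c5 is the only open cell in row 1 admitting 5, so r1c5=5.
Step 29. [r2c6∈{2}] nothing but 2 survives at r2c6 ⇒ r2c6=2.
Step 30. [r8c1∈{6}] only 6 remains possible at r8c1, so r8c1=6.
Step 31. [r9c8∈{3}] r9c8 has the single candidate 3 ⇒ r9c8=3.
Step 32. [r7c5∈{8}] nothing but 8 survives at r7c5, so r7c5=8.
Step 33. [r5c1∈{9}] r5c1's peers cover all but 9 ⇒ r5c1=9.
Step 34. [r6c6∈{3}] r6c6's peers cover all but 3, so r6c6=3.
Step 35. [r9c9∈{5}] r9c9 has the single candidate 5. So r9c9=5.
Step 36. [r8c7∈{8}] nothing but 8 survives at r8c7, so r8c7=8.
Step 37. [r9c1∈{1}] r9c1's peers cover all but 1 ⇒ r9c1=1.
Step 38. [r7c9∈{2}] only 2 remains possible at r7c9, so r7c9=2.
Step 39. [r6c8∈{8}] nothing but 8 survives at r6c8. So r6c8=8.
Step 40. [r1c4∈{8}] nothing but 8 survives at r1c4, so r1c4=8.
Step 41. [r6c4∈{6}] r6c4's peers cover all but 6, so r6c4=6.
Step 42. [r2c7∈{1}] r2c7's peers cover all but 1 ⇒ r2c7=1.
Step 43. [r2c5∈{9}] r2c5's peers cover all but 9. So r2c5=9.
Step 44. [r1c3∈{7}] r1c3 has the single candidate 7, so r1c3=7.
Step 45. [r5c5∈{7}] r5c5 has the single candidate 7. So r5c5=7.
Step 46. [r1c7∈{3}] only 3 remains possible at r1c7 ⇒ r1c7=3.
Step 47. [r5c3∈{8}] r5c3 has the single candidate 8. So r5c3=8.
Step 48. [r9c3∈{4}] r9c3 has the single candidate 4 ⇒ r9c3=4.
Step 49. [r5c6∈{1}] r5c6 is down to just 1 ⇒ r5c6=1.
Step 50. [r3c8∈{7}] r3c8's peers cover all but 7 ⇒ r3c8=7.
Step 51. [r4c2∈{3}] only 3 remains possible at r4c2 ⇒ r4c2=3.

Answer: 2 1 7 8 5 6 3 9 4 / 3 4 6 7 9 2 1 5 8 / 8 5 9 3 1 4 2 7 6 / 5 3 2 9 4 8 7 6 1 / 9 6 8 5 7 1 4 2 3 / 4 7 1 6 2 3 5 8 9 / 7 9 3 4 8 5 6 1 2 / 6 2 5 1 3 9 8 4 7 / 1 8 4 2 6 7 9 3 5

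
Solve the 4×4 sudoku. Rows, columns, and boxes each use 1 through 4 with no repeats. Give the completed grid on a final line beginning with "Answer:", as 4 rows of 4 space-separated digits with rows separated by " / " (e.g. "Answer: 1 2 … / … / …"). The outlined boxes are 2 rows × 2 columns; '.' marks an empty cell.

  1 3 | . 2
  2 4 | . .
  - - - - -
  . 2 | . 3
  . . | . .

Step 1. [r4c4∈{1,4}] col 4 places 4 nowhere but r4c4 ⇒ r4c4=4.
Step 2. [r3c3∈{1}] r3c3 has the single candidate 1. So r3c3=1.
Step 3. [r2c4∈{1}] nothing but 1 survives at r2c4, so r2c4=1.
Step 4. [r1c3∈{4}] r1c3 has the single candidate 4 ⇒ r1c3=4.
Step 5. [r4c1∈{3}] only 3 remains possible at r4c1. So r4c1=3.
Step 6. [r3c1∈{4}] r3c1 has the single candidate 4. So r3c1=4.
Step 7. [r4c3∈{2}] r4c3's peers cover all but 2, so r4c3=2.
Step 8. [r2c3∈{3}] r2c3 is down to just 3, so r2c3=3.
Step 9. [r4c2∈{1}] r4c2 has the single candidate 1. So r4c2=1.

Answer: 1 3 4 2 / 2 4 3 1 / 4 2 1 3 / 3 1 2 4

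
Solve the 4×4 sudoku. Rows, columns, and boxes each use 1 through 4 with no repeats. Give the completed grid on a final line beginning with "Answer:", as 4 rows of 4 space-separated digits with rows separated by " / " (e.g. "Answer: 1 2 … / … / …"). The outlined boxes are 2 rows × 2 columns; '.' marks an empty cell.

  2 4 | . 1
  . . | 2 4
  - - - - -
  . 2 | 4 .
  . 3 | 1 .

Step 1. [r3c1∈{1}] r3c1 is down to just 1. So r3c1=1.
Step 2. [r4c1∈{4}] r4c1 has the single candidate 4. So r4c1=4.
Step 3. [r2c1∈{3}] r2c1 is down to just 3. So r2c1=3.
Step 4. [r1c3∈{3}] nothing but 3 survives at r1c3, so r1c3=3.
Step 5. [r2c2∈{1}] nothing but 1 survives at r2c2 ⇒ r2c2=1.
Step 6. [r4c4∈{2}] only 2 remains possible at r4c4 ⇒ r4c4=2.
Step 7. [r3c4∈{3}] r3c4's peers cover all but 3. So r3c4=3.

Answer: 2 4 3 1 / 3 1 2 4 / 1 2 4 3 / 4 3 1 2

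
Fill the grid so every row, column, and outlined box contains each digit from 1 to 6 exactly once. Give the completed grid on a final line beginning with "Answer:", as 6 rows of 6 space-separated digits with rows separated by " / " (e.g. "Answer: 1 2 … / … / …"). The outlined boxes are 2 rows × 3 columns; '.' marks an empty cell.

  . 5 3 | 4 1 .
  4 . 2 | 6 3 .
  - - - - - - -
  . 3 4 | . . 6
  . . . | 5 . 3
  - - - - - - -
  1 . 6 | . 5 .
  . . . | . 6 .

Step 1. [r3c5∈{2}] r3c5 is down to just 2. So r3c5=2.
Step 2. [r6c6∈{1,2,4}] in col 6, 1 fits only at r6c6. So r6c6=1.
Step 3. [r6c1∈{2,3,5}] r6c1 is the only open cell in col 1 admitting 3, so r6c1=3.
Step 4. [r4c2∈{1,2,6}] col 2 places 6 nowhere but r4c2 ⇒ r4c2=6.
Step 5. [r6c4∈{2}] only 2 remains possible at r6c4. So r6c4=2.
Step 6. [r5c2∈{2,4}] 2 has one home in row 5: r5c2, so r5c2=2.
Step 7. [r4c5∈{4}] only 4 remains possible at r4c5 ⇒ r4c5=4.
Step 8. [r3c1∈{5}] r3c1 is down to just 5. So r3c1=5.
Step 9. [r4c3∈{1}] r4c3's peers cover all but 1, so r4c3=1.
Step 10. [r5c6∈{4}] r5c6 has the single candidate 4 ⇒ r5c6=4.
Step 11. [r3c4∈{1}] nothing but 1 survives at r3c4. So r3c4=1.
Step 12. [r6c3∈{5}] r6c3 is down to just 5 ⇒ r6c3=5.
Step 13. [r2c2∈{1}] nothing but 1 survives at r2c2. So r2c2=1.
Step 14. [r6c2∈{4}] r6c2's peers cover all but 4 ⇒ r6c2=4.
Step 15. [r2c6∈{5}] nothing but 5 survives at r2c6 ⇒ r2c6=5.
Step 16. [r4c1∈{2}] nothing but 2 survives at r4c1. So r4c1=2.
Step 17. [r5c4∈{3}] r5c4 has the single candidate 3 ⇒ r5c4=3.
Step 18. [r1c6∈{2}] r1c6 has the single candidate 2, so r1c6=2.
Step 19. [r1c1∈{6}] r1c1 has the single candidate 6, so r1c1=6.

Answer: 6 5 3 4 1 2 / 4 1 2 6 3 5 / 5 3 4 1 2 6 / 2 6 1 5 4 3 / 1 2 6 3 5 4 / 3 4 5 2 6 1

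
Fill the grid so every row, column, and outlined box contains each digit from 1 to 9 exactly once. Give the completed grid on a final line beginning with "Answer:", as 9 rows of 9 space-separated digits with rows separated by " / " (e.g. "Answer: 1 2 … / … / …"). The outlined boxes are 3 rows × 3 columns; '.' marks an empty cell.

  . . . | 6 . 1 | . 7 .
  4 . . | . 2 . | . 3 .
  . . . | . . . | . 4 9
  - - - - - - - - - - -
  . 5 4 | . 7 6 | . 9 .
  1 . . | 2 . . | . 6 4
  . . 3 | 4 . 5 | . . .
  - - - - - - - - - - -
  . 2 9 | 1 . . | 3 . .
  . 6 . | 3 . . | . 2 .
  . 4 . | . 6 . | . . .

Step 1. [r4c4∈{8}] r4c4 has the single candidate 8 ⇒ r4c4=8.
Step 2. [r5c7∈{5,7,8}] row 5 places 5 nowhere but r5c7, so r5c7=5.
Step 3. [r8c7∈{1,4,7,8,9}] across col 7, 4 lands solely at r8c7 ⇒ r8c7=4.
Step 4. [r4c1∈{2}] r4c1's peers cover all but 2. So r4c1=2.
Step 5. [r4c7∈{1}] r4c7's peers cover all but 1. So r4c7=1.
Step 6. [r2c9∈{1,5,6,8}] box 3 places 1 nowhere but r2c9 ⇒ r2c9=1.
Step 7. [r1c9∈{2,5,8}] r1c9 is the only open cell in box 3 admitting 5 ⇒ r1c9=5.
Step 8. [r6c8∈{8}] r6c8's peers cover all but 8, so r6c8=8.
Step 9. [r9c1∈{3,5,7,8}] in row 9, 3 fits only at r9c1. So r9c1=3.
Step 10. [r8c3∈{1,5,7,8}] row 8 places 1 nowhere but r8c3. So r8c3=1.
Step 11. [r9c7∈{7,8,9}] col 7 places 9 nowhere but r9c7. So r9c7=9.
Step 12. [r2c4∈{5,7,9}] in col 4, 9 fits only at r2c4, so r2c4=9.
Step 13. [r2c3∈{5,6,7,8}] row 2 places 5 nowhere but r2c3 ⇒ r2c3=5.
Step 14. [r3c3∈{2,6,7,8}] 6 has one home in col 3: r3c3 ⇒ r3c3=6.
Step 15. [r6c7∈{2,7}] 7 has one home in col 7: r6c7 ⇒ r6c7=7.
Step 16. [r6c2∈{9}] r6c2 is down to just 9. So r6c2=9.
Step 17. [r3c2∈{1,3,7,8}] row 3 places 1 nowhere but r3c2. So r3c2=1.
Step 18. [r7c8∈{5}] r7c8 has the single candidate 5 ⇒ r7c8=5.
Step 19. [r8c1∈{5,7,8}] across col 1, 5 lands solely at r8c1. So r8c1=5.
Step 20. [r1c5∈{3,4,8}] in row 1, 4 fits only at r1c5, so r1c5=4.
Step 21. [r7c5∈{8}] nothing but 8 survives at r7c5. So r7c5=8.
Step 22. [r9c3∈{7,8}] in box 7, 8 fits only at r9c3, so r9c3=8.
Step 23. [r9c9∈{7}] r9c9's peers cover all but 7, so r9c9=7.
Step 24. [r3c4∈{5,7}] 7 has one home in col 4: r3c4. So r3c4=7.
Step 25. [r3c1∈{8}] r3c1 has the single candidate 8, so r3c1=8.
Step 26. [r8c6∈{7,9}] across row 8, 7 lands solely at r8c6 ⇒ r8c6=7.
Step 27. [r1c7∈{2,8}] in row 1, 8 fits only at r1c7, so r1c7=8.
Step 28. [r5c6∈{3,9}] 9 has one home in col 6: r5c6 ⇒ r5c6=9.
Step 29. [r2c2∈{7}] nothing but 7 survives at r2c2 ⇒ r2c2=7.
Step 30. [r5c5∈{3}] nothing but 3 survives at r5c5. So r5c5=3.
Step 31. [r7c6∈{4}] nothing but 4 survives at r7c6 ⇒ r7c6=4.
Step 32. [r1c3∈{2}] r1c3 has the single candidate 2, so r1c3=2.
Step 33. [r3c5∈{5}] r3c5 is down to just 5 ⇒ r3c5=5.
Step 34. [r5c2∈{8}] only 8 remains possible at r5c2, so r5c2=8.
Step 35. [r5c3∈{7}] r5c3 is down to just 7. So r5c3=7.
Step 36. [r2c7∈{6}] r2c7 has the single candidate 6. So r2c7=6.
Step 37. [r7c9∈{6}] nothing but 6 survives at r7c9, so r7c9=6.
Step 38. [r9c8∈{1}] r9c8 is down to just 1. So r9c8=1.
Step 39. [r6c1∈{6}] r6c1 is down to just 6 ⇒ r6c1=6.
Step 40. [r8c5∈{9}] r8c5 is down to just 9. So r8c5=9.
Step 41. [r1c1∈{9}] r1c1 has the single candidate 9, so r1c1=9.
Step 42. [r6c9∈{2}] r6c9 is down to just 2, so r6c9=2.
Step 43. [r9c6∈{2}] r9c6's peers cover all but 2, so r9c6=2.
Step 44. [r1c2∈{3}] nothing but 3 survives at r1c2, so r1c2=3.
Step 45. [r6c5∈{1}] only 1 remains possible at r6c5. So r6c5=1.
Step 46. [r7c1∈{7}] r7c1 has the single candidate 7, so r7c1=7.
Step 47. [r9c4∈{5}] nothing but 5 survives at r9c4. So r9c4=5.
Step 48. [r3c7∈{2}] only 2 remains possible at r3c7, so r3c7=2.
Step 49. [r4c9∈{3}] r4c9 is down to just 3 ⇒ r4c9=3.
Step 50. [r3c6∈{3}] only 3 remains possible at r3c6, so r3c6=3.
Step 51. [r8c9∈{8}] r8c9's peers cover all but 8, so r8c9=8.
Step 52. [r2c6∈{8}] r2c6 has the single candidate 8 ⇒ r2c6=8.

Answer: 9 3 2 6 4 1 8 7 5 / 4 7 5 9 2 8 6 3 1 / 8 1 6 7 5 3 2 4 9 / 2 5 4 8 7 6 1 9 3 / 1 8 7 2 3 9 5 6 4 / 6 9 3 4 1 5 7 8 2 / 7 2 9 1 8 4 3 5 6 / 5 6 1 3 9 7 4 2 8 / 3 4 8 5 6 2 9 1 7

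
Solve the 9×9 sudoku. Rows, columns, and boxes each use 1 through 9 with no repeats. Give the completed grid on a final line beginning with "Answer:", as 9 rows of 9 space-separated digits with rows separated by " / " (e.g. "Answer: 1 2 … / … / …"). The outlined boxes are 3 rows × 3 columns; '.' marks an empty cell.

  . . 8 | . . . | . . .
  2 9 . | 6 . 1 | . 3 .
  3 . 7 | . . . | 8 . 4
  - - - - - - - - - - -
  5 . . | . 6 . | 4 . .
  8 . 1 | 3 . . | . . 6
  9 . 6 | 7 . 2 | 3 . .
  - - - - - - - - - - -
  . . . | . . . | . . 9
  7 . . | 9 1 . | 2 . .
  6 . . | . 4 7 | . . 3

Step 1. [r2c3∈{4,5}] across row 2, 4 lands solely at r2c3, so r2c3=4.
Step 2. [r1c1∈{1}] nothing but 1 survives at r1c1. So r1c1=1.
Step 3. [r3c8∈{1,2,5,6,9}] r3c8 is the only open cell in row 3 admitting 1, so r3c8=1.
Step 4. [r5c6∈{4,5,9}] in box 5, 4 fits only at r5c6 ⇒ r5c6=4.
Step 5. [r2c5∈{5,7,8}] 8 has one home in row 2: r2c5 ⇒ r2c5=8.
Step 6. [r1c5∈{2,3,5,7,9}] across col 5, 7 lands solely at r1c5. So r1c5=7.
Step 7. [r7c5∈{2,3,5}] in col 5, 3 fits only at r7c5 ⇒ r7c5=3.
Step 8. [r3c5∈{2,5,9}] in col 5, 2 fits only at r3c5 ⇒ r3c5=2.
Step 9. [r3c4∈{5}] r3c4 is down to just 5, so r3c4=5.
Step 10. [r1c2∈{5,6}] 5 has one home in box 1: r1c2 ⇒ r1c2=5.
Step 11. [r5c5∈{5,9}] r5c5 is the only open cell in col 5 admitting 9, so r5c5=9.
Step 12. [r4c6∈{8}] r4c6 is down to just 8, so r4c6=8.
Step 13. [r4c8∈{2,7,9}] 9 has one home in row 4: r4c8. So r4c8=9.
Step 14. [r6c9∈{1,5,8}] across row 6, 1 lands solely at r6c9. So r6c9=1.
Step 15. [r8c9∈{5,8}] r8c9 is the only open cell in col 9 admitting 8, so r8c9=8.
Step 16. [r9c8∈{5}] only 5 remains possible at r9c8 ⇒ r9c8=5.
Step 17. [r7c1∈{4}] r7c1's peers cover all but 4 ⇒ r7c1=4.
Step 18. [r5c7∈{5,7}] r5c7 is the only open cell in row 5 admitting 5 ⇒ r5c7=5.
Step 19. [r9c7∈{1}] r9c7 has the single candidate 1. So r9c7=1.
Step 20. [r1c7∈{6,9}] r1c7 is the only open cell in col 7 admitting 9 ⇒ r1c7=9.
Step 21. [r7c7∈{6,7}] across col 7, 6 lands solely at r7c7, so r7c7=6.
Step 22. [r7c6∈{5}] r7c6 has the single candidate 5. So r7c6=5.
Step 23. [r7c3∈{2}] nothing but 2 survives at r7c3. So r7c3=2.
Step 24. [r8c2∈{3}] r8c2's peers cover all but 3, so r8c2=3.
Step 25. [r7c4∈{8}] nothing but 8 survives at r7c4 ⇒ r7c4=8.
Step 26. [r1c9∈{2}] r1c9 is down to just 2, so r1c9=2.
Step 27. [r4c9∈{7}] r4c9's peers cover all but 7. So r4c9=7.
Step 28. [r5c8∈{2}] only 2 remains possible at r5c8 ⇒ r5c8=2.
Step 29. [r6c5∈{5}] r6c5 is down to just 5, so r6c5=5.
Step 30. [r4c4∈{1}] nothing but 1 survives at r4c4, so r4c4=1.
Step 31. [r3c6∈{9}] r3c6 is down to just 9 ⇒ r3c6=9.
Step 32. [r1c6∈{3}] nothing but 3 survives at r1c6 ⇒ r1c6=3.
Step 33. [r3c2∈{6}] only 6 remains possible at r3c2 ⇒ r3c2=6.
Step 34. [r8c8∈{4}] nothing but 4 survives at r8c8. So r8c8=4.
Step 35. [r8c3∈{5}] only 5 remains possible at r8c3, so r8c3=5.
Step 36. [r2c7∈{7}] r2c7 has the single candidate 7 ⇒ r2c7=7.
Step 37. [r9c2∈{8}] r9c2 is down to just 8 ⇒ r9c2=8.
Step 38. [r7c8∈{7}] r7c8 has the single candidate 7, so r7c8=7.
Step 39. [r6c8∈{8}] only 8 remains possible at r6c8 ⇒ r6c8=8.
Step 40. [r8c6∈{6}] r8c6 is down to just 6, so r8c6=6.
Step 41. [r1c8∈{6}] r1c8 is down to just 6 ⇒ r1c8=6.
Step 42. [r9c4∈{2}] nothing but 2 survives at r9c4. So r9c4=2.
Step 43. [r7c2∈{1}] r7c2's peers cover all but 1 ⇒ r7c2=1.
Step 44. [r9c3∈{9}] only 9 remains possible at r9c3. So r9c3=9.
Step 45. [r5c2∈{7}] r5c2 is down to just 7 ⇒ r5c2=7.
Step 46. [r4c2∈{2}] only 2 remains possible at r4c2. So r4c2=2.
Step 47. [r6c2∈{4}] r6c2's peers cover all but 4, so r6c2=4.
Step 48. [r1c4∈{4}] r1c4 is down to just 4. So r1c4=4.
Step 49. [r2c9∈{5}] nothing but 5 survives at r2c9. So r2c9=5.
Step 50. [r4c3∈{3}] r4c3 has the single candidate 3 ⇒ r4c3=3.

Answer: 1 5 8 4 7 3 9 6 2 / 2 9 4 6 8 1 7 3 5 / 3 6 7 5 2 9 8 1 4 / 5 2 3 1 6 8 4 9 7 / 8 7 1 3 9 4 5 2 6 / 9 4 6 7 5 2 3 8 1 / 4 1 2 8 3 5 6 7 9 / 7 3 5 9 1 6 2 4 8 / 6 8 9 2 4 7 1 5 3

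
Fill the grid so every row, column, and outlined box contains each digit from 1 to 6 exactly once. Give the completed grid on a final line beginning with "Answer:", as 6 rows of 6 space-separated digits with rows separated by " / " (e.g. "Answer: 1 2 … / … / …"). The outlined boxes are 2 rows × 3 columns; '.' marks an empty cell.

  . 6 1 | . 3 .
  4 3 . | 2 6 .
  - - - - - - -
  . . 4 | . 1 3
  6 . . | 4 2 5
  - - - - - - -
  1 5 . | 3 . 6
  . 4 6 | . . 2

Step 1. [r1c4∈{5}] r1c4 has the single candidate 5. So r1c4=5.
Step 2. [r3c1∈{2,5}] 5 has one home in row 3: r3c1, so r3c1=5.
Step 3. [r4c3∈{3}] nothing but 3 survives at r4c3. So r4c3=3.
Step 4. [r1c6∈{4}] r1c6's peers cover all but 4. So r1c6=4.
Step 5. [r5c5∈{4}] nothing but 4 survives at r5c5. So r5c5=4.
Step 6. [r1c1∈{2}] nothing but 2 survives at r1c1 ⇒ r1c1=2.
Step 7. [r6c1∈{3}] only 3 remains possible at r6c1 ⇒ r6c1=3.
Step 8. [r3c2∈{2}] nothing but 2 survives at r3c2, so r3c2=2.
Step 9. [r5c3∈{2}] r5c3 is down to just 2. So r5c3=2.
Step 10. [r2c3∈{5}] r2c3 has the single candidate 5. So r2c3=5.
Step 11. [r6c5∈{5}] r6c5 is down to just 5 ⇒ r6c5=5.
Step 12. [r6c4∈{1}] r6c4 is down to just 1, so r6c4=1.
Step 13. [r3c4∈{6}] r3c4 has the single candidate 6 ⇒ r3c4=6.
Step 14. [r4c2∈{1}] r4c2 is down to just 1. So r4c2=1.
Step 15. [r2c6∈{1}] only 1 remains possible at r2c6, so r2c6=1.

Answer: 2 6 1 5 3 4 / 4 3 5 2 6 1 / 5 2 4 6 1 3 / 6 1 3 4 2 5 / 1 5 2 3 4 6 / 3 4 6 1 5 2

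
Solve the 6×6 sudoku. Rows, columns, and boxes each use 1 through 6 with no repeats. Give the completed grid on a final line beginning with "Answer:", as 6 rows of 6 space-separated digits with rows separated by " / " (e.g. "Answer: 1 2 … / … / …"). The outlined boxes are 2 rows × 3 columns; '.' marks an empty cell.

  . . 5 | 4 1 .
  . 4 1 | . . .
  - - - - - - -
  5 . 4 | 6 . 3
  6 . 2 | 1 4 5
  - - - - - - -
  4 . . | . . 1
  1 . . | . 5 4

Step 1. [r5c5∈{2,3,6}] across box 6, 6 lands solely at r5c5 ⇒ r5c5=6.
Step 2. [r5c3∈{3}] r5c3's peers cover all but 3 ⇒ r5c3=3.
Step 3. [r1c2∈{2,3,6}] 6 has one home in box 1: r1c2. So r1c2=6.
Step 4. [r1c6∈{2}] r1c6 is down to just 2. So r1c6=2.
Step 5. [r5c4∈{2}] r5c4's peers cover all but 2, so r5c4=2.
Step 6. [r2c5∈{3}] r2c5 is down to just 3 ⇒ r2c5=3.
Step 7. [r6c2∈{2}] only 2 remains possible at r6c2 ⇒ r6c2=2.
Step 8. [r5c2∈{5}] nothing but 5 survives at r5c2, so r5c2=5.
Step 9. [r2c6∈{6}] r2c6 has the single candidate 6, so r2c6=6.
Step 10. [r6c3∈{6}] r6c3 has the single candidate 6, so r6c3=6.
Step 11. [r3c2∈{1}] nothing but 1 survives at r3c2, so r3c2=1.
Step 12. [r4c2∈{3}] only 3 remains possible at r4c2 ⇒ r4c2=3.
Step 13. [r1c1∈{3}] nothing but 3 survives at r1c1 ⇒ r1c1=3.
Step 14. [r3c5∈{2}] r3c5 is down to just 2. So r3c5=2.
Step 15. [r2c4∈{5}] only 5 remains possible at r2c4. So r2c4=5.
Step 16. [r6c4∈{3}] r6c4 has the single candidate 3, so r6c4=3.
Step 17. [r2c1∈{2}] r2c1 has the single candidate 2, so r2c1=2.

Answer: 3 6 5 4 1 2 / 2 4 1 5 3 6 / 5 1 4 6 2 3 / 6 3 2 1 4 5 / 4 5 3 2 6 1 / 1 2 6 3 5 4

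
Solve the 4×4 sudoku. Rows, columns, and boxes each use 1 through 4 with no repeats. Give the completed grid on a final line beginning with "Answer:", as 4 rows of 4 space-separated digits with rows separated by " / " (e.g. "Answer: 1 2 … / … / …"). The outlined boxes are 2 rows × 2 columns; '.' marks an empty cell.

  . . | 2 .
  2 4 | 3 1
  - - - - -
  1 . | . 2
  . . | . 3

Step 1. [r3c2∈{3}] r3c2 is down to just 3, so r3c2=3.
Step 2. [r4c3∈{1,4}] across row 4, 1 lands solely at r4c3. So r4c3=1.
Step 3. [r3c3∈{4}] nothing but 4 survives at r3c3, so r3c3=4.
Step 4. [r4c1∈{4}] r4c1's peers cover all but 4, so r4c1=4.
Step 5. [r4c2∈{2}] r4c2 is down to just 2, so r4c2=2.
Step 6. [r1c4∈{4}] r1c4's peers cover all but 4 ⇒ r1c4=4.
Step 7. [r1c1∈{3}] r1c1 has the single candidate 3, so r1c1=3.
Step 8. [r1c2∈{1}] r1c2 has the single candidate 1, so r1c2=1.

Answer: 3 1 2 4 / 2 4 3 1 / 1 3 4 2 / 4 2 1 3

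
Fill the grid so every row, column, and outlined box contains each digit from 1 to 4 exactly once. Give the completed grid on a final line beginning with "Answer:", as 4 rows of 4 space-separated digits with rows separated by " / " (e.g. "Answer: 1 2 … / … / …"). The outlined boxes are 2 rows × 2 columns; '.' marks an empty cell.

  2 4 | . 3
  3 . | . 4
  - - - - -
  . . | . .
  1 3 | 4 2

Step 1. [r1c3∈{1}] nothing but 1 survives at r1c3. So r1c3=1.
Step 2. [r3c1∈{4}] r3c1 has the single candidate 4, so r3c1=4.
Step 3. [r3c4∈{1}] r3c4's peers cover all but 1, so r3c4=1.
Step 4. [r2c2∈{1}] nothing but 1 survives at r2c2, so r2c2=1.
Step 5. [r3c3∈{3}] r3c3's peers cover all but 3. So r3c3=3.
Step 6. [r2c3∈{2}] r2c3 has the single candidate 2 ⇒ r2c3=2.
Step 7. [r3c2∈{2}] r3c2 has the single candidate 2 ⇒ r3c2=2.

Answer: 2 4 1 3 / 3 1 2 4 / 4 2 3 1 / 1 3 4 2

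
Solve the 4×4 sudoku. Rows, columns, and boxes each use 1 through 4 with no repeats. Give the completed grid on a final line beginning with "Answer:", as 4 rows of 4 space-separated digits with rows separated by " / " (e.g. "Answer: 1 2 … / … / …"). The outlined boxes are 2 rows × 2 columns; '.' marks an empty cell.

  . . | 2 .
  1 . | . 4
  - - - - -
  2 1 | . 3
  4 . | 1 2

Step 1. [r1c1∈{3}] r1c1 has the single candidate 3. So r1c1=3.
Step 2. [r3c3∈{4}] r3c3 has the single candidate 4, so r3c3=4.
Step 3. [r1c4∈{1}] r1c4 has the single candidate 1 ⇒ r1c4=1.
Step 4. [r4c2∈{3}] r4c2 has the single candidate 3 ⇒ r4c2=3.
Step 5. [r2c2∈{2}] r2c2 is down to just 2, so r2c2=2.
Step 6. [r2c3∈{3}] r2c3 is down to just 3. So r2c3=3.
Step 7. [r1c2∈{4}] r1c2 has the single candidate 4 ⇒ r1c2=4.

Answer: 3 4 2 1 / 1 2 3 4 / 2 1 4 3 / 4 3 1 2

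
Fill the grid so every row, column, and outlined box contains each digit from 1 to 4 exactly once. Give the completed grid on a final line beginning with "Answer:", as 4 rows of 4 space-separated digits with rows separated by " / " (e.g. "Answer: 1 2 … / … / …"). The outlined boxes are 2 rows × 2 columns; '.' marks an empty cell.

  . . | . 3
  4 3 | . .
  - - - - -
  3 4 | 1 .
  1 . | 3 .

Step 1. [r1c1∈{2}] r1c1 has the single candidate 2, so r1c1=2.
Step 2. [r3c4∈{2}] only 2 remains possible at r3c4 ⇒ r3c4=2.
Step 3. [r2c3∈{2}] only 2 remains possible at r2c3. So r2c3=2.
Step 4. [r1c3∈{4}] r1c3 is down to just 4 ⇒ r1c3=4.
Step 5. [r4c4∈{4}] r4c4 has the single candidate 4, so r4c4=4.
Step 6. [r4c2∈{2}] r4c2 has the single candidate 2, so r4c2=2.
Step 7. [r2c4∈{1}] nothing but 1 survives at r2c4 ⇒ r2c4=1.
Step 8. [r1c2∈{1}] r1c2 is down to just 1. So r1c2=1.

Answer: 2 1 4 3 / 4 3 2 1 / 3 4 1 2 / 1 2 3 4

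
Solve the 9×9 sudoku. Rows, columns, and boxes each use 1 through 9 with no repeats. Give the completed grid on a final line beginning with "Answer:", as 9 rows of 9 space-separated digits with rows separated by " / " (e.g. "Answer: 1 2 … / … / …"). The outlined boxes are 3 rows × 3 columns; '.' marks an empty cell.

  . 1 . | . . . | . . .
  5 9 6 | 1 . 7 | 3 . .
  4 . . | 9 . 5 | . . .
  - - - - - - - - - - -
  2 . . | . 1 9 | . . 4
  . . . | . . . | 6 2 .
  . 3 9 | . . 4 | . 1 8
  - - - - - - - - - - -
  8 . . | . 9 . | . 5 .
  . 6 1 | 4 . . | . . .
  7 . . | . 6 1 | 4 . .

Step 1. [r2c9∈{2}] r2c9 has the single candidate 2, so r2c9=2.
Step 2. [r8c5∈{2,3,5,7,8}] across row 8, 5 lands solely at r8c5, so r8c5=5.
Step 3. [r7c4∈{2,3,7}] across box 8, 7 lands solely at r7c4 ⇒ r7c4=7.
Step 4. [r1c1∈{3}] only 3 remains possible at r1c1, so r1c1=3.
Step 5. [r5c9∈{3,5,7,9}] in row 5, 9 fits only at r5c9. So r5c9=9.
Step 6. [r9c9∈{3}] r9c9 has the single candidate 3. So r9c9=3.
Step 7. [r1c6∈{2,6,8}] in col 6, 6 fits only at r1c6, so r1c6=6.
Step 8. [r9c8∈{8,9}] 9 has one home in row 9: r9c8. So r9c8=9.
Step 9. [r9c4∈{2,8}] in row 9, 8 fits only at r9c4, so r9c4=8.
Step 10. [r5c6∈{3,8}] 8 has one home in col 6: r5c6, so r5c6=8.
Step 11. [r8c9∈{7}] r8c9 is down to just 7. So r8c9=7.
Step 12. [r8c8∈{8}] only 8 remains possible at r8c8 ⇒ r8c8=8.
Step 13. [r1c4∈{2}] r1c4 has the single candidate 2. So r1c4=2.
Step 14. [r4c4∈{3,5,6}] in row 4, 6 fits only at r4c4, so r4c4=6.
Step 15. [r2c5∈{4,8}] 8 has one home in row 2: r2c5 ⇒ r2c5=8.
Step 16. [r1c7∈{5,7,8,9}] 9 has one home in row 1: r1c7 ⇒ r1c7=9.
Step 17. [r3c7∈{1,7,8}] in col 7, 8 fits only at r3c7, so r3c7=8.
Step 18. [r4c2∈{5,7,8}] r4c2 is the only open cell in col 2 admitting 8. So r4c2=8.
Step 19. [r7c3∈{2,3,4}] across col 3, 3 lands solely at r7c3. So r7c3=3.
Step 20. [r5c3∈{4,5,7}] across col 3, 4 lands solely at r5c3. So r5c3=4.
Step 21. [r7c6∈{2}] r7c6's peers cover all but 2 ⇒ r7c6=2.
Step 22. [r5c4∈{3,5}] 3 has one home in col 4: r5c4, so r5c4=3.
Step 23. [r5c2∈{5,7}] in row 5, 5 fits only at r5c2. So r5c2=5.
Step 24. [r4c3∈{7}] nothing but 7 survives at r4c3, so r4c3=7.
Step 25. [r7c9∈{1,6}] across row 7, 6 lands solely at r7c9 ⇒ r7c9=6.
Step 26. [r9c2∈{2}] only 2 remains possible at r9c2. So r9c2=2.
Step 27. [r6c7∈{5,7}] 7 has one home in col 7: r6c7 ⇒ r6c7=7.
Step 28. [r1c8∈{4,7}] r1c8 is the only open cell in row 1 admitting 7 ⇒ r1c8=7.
Step 29. [r7c7∈{1}] r7c7's peers cover all but 1 ⇒ r7c7=1.
Step 30. [r6c5∈{2}] r6c5's peers cover all but 2 ⇒ r6c5=2.
Step 31. [r1c5∈{4}] r1c5 is down to just 4 ⇒ r1c5=4.
Step 32. [r7c2∈{4}] nothing but 4 survives at r7c2 ⇒ r7c2=4.
Step 33. [r4c7∈{5}] r4c7's peers cover all but 5 ⇒ r4c7=5.
Step 34. [r8c6∈{3}] r8c6 is down to just 3, so r8c6=3.
Step 35. [r3c2∈{7}] nothing but 7 survives at r3c2. So r3c2=7.
Step 36. [r1c9∈{5}] nothing but 5 survives at r1c9. So r1c9=5.
Step 37. [r5c1∈{1}] r5c1 has the single candidate 1, so r5c1=1.
Step 38. [r6c1∈{6}] r6c1's peers cover all but 6. So r6c1=6.
Step 39. [r3c9∈{1}] r3c9 is down to just 1, so r3c9=1.
Step 40. [r1c3∈{8}] only 8 remains possible at r1c3 ⇒ r1c3=8.
Step 41. [r4c8∈{3}] nothing but 3 survives at r4c8. So r4c8=3.
Step 42. [r3c3∈{2}] only 2 remains possible at r3c3. So r3c3=2.
Step 43. [r3c8∈{6}] r3c8 has the single candidate 6 ⇒ r3c8=6.
Step 44. [r2c8∈{4}] only 4 remains possible at r2c8, so r2c8=4.
Step 45. [r8c1∈{9}] nothing but 9 survives at r8c1, so r8c1=9.
Step 46. [r5c5∈{7}] r5c5 has the single candidate 7, so r5c5=7.
Step 47. [r9c3∈{5}] nothing but 5 survives at r9c3. So r9c3=5.
Step 48. [r6c4∈{5}] r6c4 has the single candidate 5 ⇒ r6c4=5.
Step 49. [r8c7∈{2}] r8c7's peers cover all but 2, so r8c7=2.
Step 50. [r3c5∈{3}] r3c5 has the single candidate 3. So r3c5=3.

Answer: 3 1 8 2 4 6 9 7 5 / 5 9 6 1 8 7 3 4 2 / 4 7 2 9 3 5 8 6 1 / 2 8 7 6 1 9 5 3 4 / 1 5 4 3 7 8 6 2 9 / 6 3 9 5 2 4 7 1 8 / 8 4 3 7 9 2 1 5 6 / 9 6 1 4 5 3 2 8 7 / 7 2 5 8 6 1 4 9 3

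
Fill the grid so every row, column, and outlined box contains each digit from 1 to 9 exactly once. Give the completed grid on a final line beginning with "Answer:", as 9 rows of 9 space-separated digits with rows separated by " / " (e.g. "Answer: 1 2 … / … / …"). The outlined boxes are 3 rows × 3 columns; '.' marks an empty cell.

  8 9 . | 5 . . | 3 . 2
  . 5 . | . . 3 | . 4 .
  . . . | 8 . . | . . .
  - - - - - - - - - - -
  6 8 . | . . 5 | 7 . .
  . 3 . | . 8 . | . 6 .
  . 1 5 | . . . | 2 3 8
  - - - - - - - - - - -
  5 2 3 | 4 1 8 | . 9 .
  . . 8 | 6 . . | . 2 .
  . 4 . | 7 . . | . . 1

Step 1. [r3c2∈{6,7}] across col 2, 6 lands solely at r3c2, so r3c2=6.
Step 2. [r6c4∈{9}] nothing but 9 survives at r6c4 ⇒ r6c4=9.
Step 3. [r9c1∈{9}] only 9 remains possible at r9c1, so r9c1=9.
Step 4. [r7c9∈{6,7}] row 7 places 7 nowhere but r7c9. So r7c9=7.
Step 5. [r2c7∈{1,6,8,9}] r2c7 is the only open cell in row 2 admitting 8, so r2c7=8.
Step 6. [r4c8∈{1}] nothing but 1 survives at r4c8, so r4c8=1.
Step 7. [r3c7∈{1,5,9}] col 7 places 1 nowhere but r3c7. So r3c7=1.
Step 8. [r5c7∈{4,5,9}] col 7 places 9 nowhere but r5c7, so r5c7=9.
Step 9. [r1c8∈{7}] nothing but 7 survives at r1c8 ⇒ r1c8=7.
Step 10. [r4c9∈{4}] r4c9 is down to just 4. So r4c9=4.
Step 11. [r9c5∈{2,3,5}] r9c5 is the only open cell in row 9 admitting 3 ⇒ r9c5=3.
Step 12. [r4c5∈{2}] nothing but 2 survives at r4c5, so r4c5=2.
Step 13. [r2c4∈{1,2}] r2c4 is the only open cell in col 4 admitting 2, so r2c4=2.
Step 14. [r1c6∈{1,4,6}] in box 2, 1 fits only at r1c6. So r1c6=1.
Step 15. [r1c3∈{4}] only 4 remains possible at r1c3, so r1c3=4.
Step 16. [r8c5∈{5,9}] 5 has one home in col 5: r8c5 ⇒ r8c5=5.
Step 17. [r6c6∈{4,6,7}] r6c6 is the only open cell in col 6 admitting 6 ⇒ r6c6=6.
Step 18. [r3c1∈{2,3,7}] across row 3, 3 lands solely at r3c1, so r3c1=3.
Step 19. [r5c1∈{2,4,7}] r5c1 is the only open cell in col 1 admitting 2 ⇒ r5c1=2.
Step 20. [r5c3∈{7}] r5c3 is down to just 7. So r5c3=7.
Step 21. [r3c6∈{4,7,9}] across col 6, 7 lands solely at r3c6 ⇒ r3c6=7.
Step 22. [r9c7∈{5,6}] col 7 places 5 nowhere but r9c7 ⇒ r9c7=5.
Step 23. [r3c5∈{4,9}] 4 has one home in row 3: r3c5. So r3c5=4.
Step 24. [r2c1∈{1,7}] row 2 places 7 nowhere but r2c1, so r2c1=7.
Step 25. [r2c9∈{6,9}] 6 has one home in col 9: r2c9. So r2c9=6.
Step 26. [r3c8∈{5}] only 5 remains possible at r3c8 ⇒ r3c8=5.
Step 27. [r4c4∈{3}] r4c4's peers cover all but 3, so r4c4=3.
Step 28. [r3c3∈{2}] only 2 remains possible at r3c3, so r3c3=2.
Step 29. [r8c9∈{3}] r8c9 is down to just 3 ⇒ r8c9=3.
Step 30. [r2c5∈{9}] r2c5 has the single candidate 9. So r2c5=9.
Step 31. [r6c1∈{4}] r6c1's peers cover all but 4 ⇒ r6c1=4.
Step 32. [r8c2∈{7}] r8c2 has the single candidate 7, so r8c2=7.
Step 33. [r4c3∈{9}] r4c3 has the single candidate 9. So r4c3=9.
Step 34. [r9c3∈{6}] nothing but 6 survives at r9c3. So r9c3=6.
Step 35. [r5c4∈{1}] r5c4's peers cover all but 1 ⇒ r5c4=1.
Step 36. [r7c7∈{6}] r7c7 has the single candidate 6, so r7c7=6.
Step 37. [r8c1∈{1}] r8c1 has the single candidate 1, so r8c1=1.
Step 38. [r9c8∈{8}] r9c8 is down to just 8, so r9c8=8.
Step 39. [r3c9∈{9}] r3c9 is down to just 9, so r3c9=9.
Step 40. [r8c7∈{4}] only 4 remains possible at r8c7, so r8c7=4.
Step 41. [r6c5∈{7}] r6c5 is down to just 7. So r6c5=7.
Step 42. [r2c3∈{1}] nothing but 1 survives at r2c3. So r2c3=1.
Step 43. [r5c9∈{5}] nothing but 5 survives at r5c9, so r5c9=5.
Step 44. [r5c6∈{4}] only 4 remains possible at r5c6. So r5c6=4.
Step 45. [r9c6∈{2}] r9c6's peers cover all but 2, so r9c6=2.
Step 46. [r1c5∈{6}] r1c5 is down to just 6, so r1c5=6.
Step 47. [r8c6∈{9}] r8c6 is down to just 9. So r8c6=9.

Answer: 8 9 4 5 6 1 3 7 2 / 7 5 1 2 9 3 8 4 6 / 3 6 2 8 4 7 1 5 9 / 6 8 9 3 2 5 7 1 4 / 2 3 7 1 8 4 9 6 5 / 4 1 5 9 7 6 2 3 8 / 5 2 3 4 1 8 6 9 7 / 1 7 8 6 5 9 4 2 3 / 9 4 6 7 3 2 5 8 1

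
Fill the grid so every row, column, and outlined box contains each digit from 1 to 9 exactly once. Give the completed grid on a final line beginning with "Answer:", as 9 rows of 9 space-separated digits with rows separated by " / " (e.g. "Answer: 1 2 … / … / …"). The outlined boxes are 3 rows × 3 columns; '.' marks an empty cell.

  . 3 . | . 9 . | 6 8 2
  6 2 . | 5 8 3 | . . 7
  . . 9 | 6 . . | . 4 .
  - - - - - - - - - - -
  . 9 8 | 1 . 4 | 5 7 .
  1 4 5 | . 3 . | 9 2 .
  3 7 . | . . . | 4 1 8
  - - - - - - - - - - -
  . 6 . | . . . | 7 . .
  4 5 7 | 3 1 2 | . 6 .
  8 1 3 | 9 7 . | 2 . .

Step 1. [r7c9∈{1,3,4,5,9}] across row 7, 1 lands solely at r7c9 ⇒ r7c9=1.
Step 2. [r6c3∈{2,6}] r6c3 is the only open cell in col 3 admitting 6. So r6c3=6.
Step 3. [r3c9∈{3,5}] box 3 places 5 nowhere but r3c9. So r3c9=5.
Step 4. [r1c4∈{4,7}] box 2 places 4 nowhere but r1c4. So r1c4=4.
Step 5. [r4c5∈{2,6}] across col 5, 6 lands solely at r4c5, so r4c5=6.
Step 6. [r7c4∈{8}] r7c4's peers cover all but 8 ⇒ r7c4=8.
Step 7. [r7c6∈{5}] nothing but 5 survives at r7c6 ⇒ r7c6=5.
Step 8. [r1c3∈{1}] nothing but 1 survives at r1c3 ⇒ r1c3=1.
Step 9. [r1c6∈{7}] r1c6 has the single candidate 7, so r1c6=7.
Step 10. [r7c1∈{2,9}] 9 has one home in col 1: r7c1 ⇒ r7c1=9.
Step 11. [r3c6∈{1}] only 1 remains possible at r3c6 ⇒ r3c6=1.
Step 12. [r6c4∈{2}] r6c4 has the single candidate 2 ⇒ r6c4=2.
Step 13. [r7c5∈{4}] r7c5 has the single candidate 4, so r7c5=4.
Step 14. [r2c3∈{4}] r2c3 has the single candidate 4, so r2c3=4.
Step 15. [r4c9∈{3}] r4c9 has the single candidate 3. So r4c9=3.
Step 16. [r9c9∈{4}] nothing but 4 survives at r9c9 ⇒ r9c9=4.
Step 17. [r3c7∈{3}] nothing but 3 survives at r3c7 ⇒ r3c7=3.
Step 18. [r9c8∈{5}] r9c8 is down to just 5 ⇒ r9c8=5.
Step 19. [r1c1∈{5}] r1c1 is down to just 5, so r1c1=5.
Step 20. [r8c9∈{9}] r8c9 is down to just 9, so r8c9=9.
Step 21. [r9c6∈{6}] r9c6's peers cover all but 6, so r9c6=6.
Step 22. [r7c3∈{2}] only 2 remains possible at r7c3 ⇒ r7c3=2.
Step 23. [r8c7∈{8}] nothing but 8 survives at r8c7. So r8c7=8.
Step 24. [r6c6∈{9}] only 9 remains possible at r6c6 ⇒ r6c6=9.
Step 25. [r4c1∈{2}] only 2 remains possible at r4c1. So r4c1=2.
Step 26. [r2c7∈{1}] r2c7 is down to just 1. So r2c7=1.
Step 27. [r5c6∈{8}] nothing but 8 survives at r5c6. So r5c6=8.
Step 28. [r5c4∈{7}] r5c4 has the single candidate 7, so r5c4=7.
Step 29. [r3c2∈{8}] nothing but 8 survives at r3c2, so r3c2=8.
Step 30. [r5c9∈{6}] r5c9's peers cover all but 6, so r5c9=6.
Step 31. [r7c8∈{3}] r7c8 is down to just 3. So r7c8=3.
Step 32. [r6c5∈{5}] only 5 remains possible at r6c5, so r6c5=5.
Step 33. [r3c5∈{2}] r3c5 is down to just 2. So r3c5=2.
Step 34. [r3c1∈{7}] r3c1 has the single candidate 7. So r3c1=7.
Step 35. [r2c8∈{9}] only 9 remains possible at r2c8. So r2c8=9.

Answer: 5 3 1 4 9 7 6 8 2 / 6 2 4 5 8 3 1 9 7 / 7 8 9 6 2 1 3 4 5 / 2 9 8 1 6 4 5 7 3 / 1 4 5 7 3 8 9 2 6 / 3 7 6 2 5 9 4 1 8 / 9 6 2 8 4 5 7 3 1 / 4 5 7 3 1 2 8 6 9 / 8 1 3 9 7 6 2 5 4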